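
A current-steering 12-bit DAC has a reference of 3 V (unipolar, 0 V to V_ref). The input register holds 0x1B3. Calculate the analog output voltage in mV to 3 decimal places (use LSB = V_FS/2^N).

318.604 mV

LSB = 3 V / 2^12 = 0.732 mV.
Code 0x1B3 = 435 decimal.
V_out = 0 + 435 × 0.000732422 V = 0.318604 V.
= 318.604 mV.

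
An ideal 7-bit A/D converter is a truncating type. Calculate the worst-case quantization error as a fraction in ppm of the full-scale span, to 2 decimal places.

7812.50 ppm

Truncating → worst-case error = 1 LSB = V_FS/2^7, so 1e+06/128 = 7812.5 ppm of full scale.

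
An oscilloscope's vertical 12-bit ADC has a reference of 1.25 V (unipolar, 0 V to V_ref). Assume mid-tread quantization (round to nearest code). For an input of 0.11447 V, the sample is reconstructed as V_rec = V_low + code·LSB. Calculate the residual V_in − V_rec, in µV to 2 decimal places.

29.08 µV

One LSB is 1.25 V / 4096 = 305.18 µV.
Scaled input = 375.0953 LSBs, so code = 375.
V_rec = 0 + 375·0.000305176 = 0.11444092 V.
Error = 0.11447 − 0.11444092 = 2.9082e-05 V = 29.08 µV.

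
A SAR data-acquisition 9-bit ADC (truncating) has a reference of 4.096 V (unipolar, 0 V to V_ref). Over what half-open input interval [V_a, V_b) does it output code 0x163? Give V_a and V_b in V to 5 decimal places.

LSB = 4.096/2^9 = 8.000 mV.
Code 0x163 = 355 decimal.
V_a = V_low + 355·LSB = 2.84 V; V_b = V_low + 356·LSB = 2.848 V.

[2.84000 V, 2.84800 V)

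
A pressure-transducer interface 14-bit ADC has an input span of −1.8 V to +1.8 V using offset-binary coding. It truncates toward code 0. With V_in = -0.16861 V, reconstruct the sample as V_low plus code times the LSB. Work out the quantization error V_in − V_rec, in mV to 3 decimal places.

0.140 mV

LSB = 3.6/2^14 = 219.73 µV.
(V_in − V_low)/LSB = (-0.16861 − (−1.8))/0.000219727 = 7424.6372 → code 7424 (floor).
Code 7424 maps back to (−1.8) + 7424×0.000219727 V = -0.16875 V.
V_in − V_rec = 0.00014 V = 0.140 mV.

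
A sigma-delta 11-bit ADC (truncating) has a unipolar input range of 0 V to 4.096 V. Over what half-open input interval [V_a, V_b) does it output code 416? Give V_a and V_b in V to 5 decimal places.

[0.83200 V, 0.83400 V)

LSB = 4.096/2^11 = 2.000 mV.
V_a = V_low + 416·LSB = 0.832 V; V_b = V_low + 417·LSB = 0.834 V.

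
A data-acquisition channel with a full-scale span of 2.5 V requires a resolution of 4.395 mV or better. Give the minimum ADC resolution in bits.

10 bits

Number of steps required ≥ 2.5 V / 4.395 mV = 568.83.
Need 2^N ≥ 568.83; 2^9 = 512, 2^10 = 1024.
Minimum N = 10.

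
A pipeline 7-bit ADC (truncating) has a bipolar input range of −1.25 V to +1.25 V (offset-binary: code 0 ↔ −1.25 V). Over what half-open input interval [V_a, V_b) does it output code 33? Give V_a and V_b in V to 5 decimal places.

LSB = 2.5/2^7 = 19.531 mV.
V_a = V_low + 33·LSB = -0.605469 V; V_b = V_low + 34·LSB = -0.585938 V.

[-0.60547 V, -0.58594 V)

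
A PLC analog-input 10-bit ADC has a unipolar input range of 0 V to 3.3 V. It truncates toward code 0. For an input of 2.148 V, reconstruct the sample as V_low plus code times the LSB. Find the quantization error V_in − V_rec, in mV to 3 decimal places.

1.711 mV

LSB = 3.3/2^10 = 3.223 mV.
Scaled input = 666.5309 LSBs, so code = 666.
Reconstructed: 2.1462891 V.
Difference: 0.00171094 V → 1.711 mV.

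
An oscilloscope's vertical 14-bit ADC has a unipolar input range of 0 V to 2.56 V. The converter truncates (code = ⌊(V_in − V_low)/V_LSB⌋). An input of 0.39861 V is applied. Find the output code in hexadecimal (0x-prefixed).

With 16384 levels over 2.56 V, one step is 156.25 µV.
Input sits at 2551.104 steps above V_low.
Floor → code 2551.
In hexadecimal (0x-prefixed): 0x9F7.

code 0x9F7 (decimal 2551)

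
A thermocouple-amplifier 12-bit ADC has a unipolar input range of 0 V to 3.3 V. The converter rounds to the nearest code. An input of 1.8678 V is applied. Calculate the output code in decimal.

Full-scale span = 3.3 V; LSB = 3.3/2^12 = 0.806 mV.
(V_in − V_low)/LSB = (1.8678 − 0) / 0.000805664 = 2318.336.
So the output code is 2318.

code 2318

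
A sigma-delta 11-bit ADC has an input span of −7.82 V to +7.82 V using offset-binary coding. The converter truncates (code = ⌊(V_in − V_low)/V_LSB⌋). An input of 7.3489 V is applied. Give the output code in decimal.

code 1986

LSB = 15.64 V / 2048 = 7.637 mV.
Input sits at 1986.311 steps above V_low.
So the output code is 1986.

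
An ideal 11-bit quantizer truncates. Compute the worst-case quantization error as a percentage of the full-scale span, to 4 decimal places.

Truncating → worst-case error = 1 LSB = V_FS/2^11, so 100/2048 = 0.0488281 % of full scale.

0.0488 %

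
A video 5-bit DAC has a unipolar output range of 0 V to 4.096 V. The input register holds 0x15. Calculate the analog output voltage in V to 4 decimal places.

LSB = 4.096 V / 2^5 = 128.000 mV.
Code 0x15 = 21 decimal.
V_out = 0 + 21 × 0.128 V = 2.688 V.

2.6880 V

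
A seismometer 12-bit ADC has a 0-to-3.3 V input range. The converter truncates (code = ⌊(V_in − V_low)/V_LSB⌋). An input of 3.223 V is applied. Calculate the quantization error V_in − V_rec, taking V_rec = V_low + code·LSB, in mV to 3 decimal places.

LSB = 3.3/2^12 = 0.806 mV.
(3.223 − 0)/0.000805664 = 4000.4267; ⌊·⌋ gives code 4000.
Code 4000 maps back to 0 + 4000×0.000805664 V = 3.2226562 V.
V_in − V_rec = 0.00034375 V = 0.344 mV.

0.344 mV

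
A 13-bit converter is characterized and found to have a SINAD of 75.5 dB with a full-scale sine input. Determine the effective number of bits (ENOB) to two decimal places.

12.25 bits

ENOB = (SINAD − 1.76) / 6.02 = (75.5 − 1.76)/6.02 = 12.249.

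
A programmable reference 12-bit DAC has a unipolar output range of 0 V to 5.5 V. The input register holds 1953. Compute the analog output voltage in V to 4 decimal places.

LSB = 5.5 V / 2^12 = 1.343 mV.
V_out = 0 + 1953 × 0.00134277 V = 2.62244 V.

2.6224 V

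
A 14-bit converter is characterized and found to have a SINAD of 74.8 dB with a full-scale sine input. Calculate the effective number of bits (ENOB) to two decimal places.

ENOB = (SINAD − 1.76) / 6.02 = (74.8 − 1.76)/6.02 = 12.133.

12.13 bits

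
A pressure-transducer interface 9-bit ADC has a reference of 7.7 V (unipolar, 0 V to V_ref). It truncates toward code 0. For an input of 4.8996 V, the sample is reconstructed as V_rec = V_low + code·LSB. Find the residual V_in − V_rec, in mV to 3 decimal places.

11.905 mV

One LSB is 7.7 V / 512 = 15.039 mV.
(4.8996 − 0)/0.0150391 = 325.7916; ⌊·⌋ gives code 325.
V_rec = 0 + 325·0.0150391 = 4.8876953 V.
Difference: 0.0119047 V → 11.905 mV.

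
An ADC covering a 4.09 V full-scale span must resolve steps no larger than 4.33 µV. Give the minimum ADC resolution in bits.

Number of steps required ≥ 4.09 V / 4.33 µV = 944572.75.
Need 2^N ≥ 944572.75; 2^19 = 524288, 2^20 = 1048576.
Minimum N = 20.

20 bits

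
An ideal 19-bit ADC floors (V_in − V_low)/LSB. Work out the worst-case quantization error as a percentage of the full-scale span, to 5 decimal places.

Truncating → worst-case error = 1 LSB = V_FS/2^19, so 100/524288 = 0.000190735 % of full scale.

0.00019 %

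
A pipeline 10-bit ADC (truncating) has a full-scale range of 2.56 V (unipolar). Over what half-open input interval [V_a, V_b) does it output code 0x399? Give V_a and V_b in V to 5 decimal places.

LSB = 2.56/2^10 = 2.500 mV.
Code 0x399 = 921 decimal.
V_a = V_low + 921·LSB = 2.3025 V; V_b = V_low + 922·LSB = 2.305 V.

[2.30250 V, 2.30500 V)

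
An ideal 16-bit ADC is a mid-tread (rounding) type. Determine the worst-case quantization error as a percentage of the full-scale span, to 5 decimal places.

0.00076 %

Rounding → worst-case error = ½ LSB = V_FS/2^17, so 100/131072 = 0.000762939 % of full scale.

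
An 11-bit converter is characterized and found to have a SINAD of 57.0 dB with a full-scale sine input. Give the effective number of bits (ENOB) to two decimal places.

9.18 bits

ENOB = (SINAD − 1.76) / 6.02 = (57.0 − 1.76)/6.02 = 9.176.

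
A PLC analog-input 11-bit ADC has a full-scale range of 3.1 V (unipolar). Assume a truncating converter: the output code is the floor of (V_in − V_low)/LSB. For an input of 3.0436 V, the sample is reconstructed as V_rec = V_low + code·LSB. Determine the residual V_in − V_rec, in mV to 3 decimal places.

1.120 mV

One LSB is 3.1 V / 2048 = 1.514 mV.
(3.0436 − 0)/0.00151367 = 2010.7396; ⌊·⌋ gives code 2010.
Reconstructed: 3.0424805 V.
Difference: 0.00111953 V → 1.120 mV.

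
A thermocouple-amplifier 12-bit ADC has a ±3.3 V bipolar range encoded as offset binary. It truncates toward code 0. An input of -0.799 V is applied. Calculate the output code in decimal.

code 1552

With 4096 levels over 6.6 V, one step is 1.611 mV.
Input sits at 1552.136 steps above V_low.
So the output code is 1552.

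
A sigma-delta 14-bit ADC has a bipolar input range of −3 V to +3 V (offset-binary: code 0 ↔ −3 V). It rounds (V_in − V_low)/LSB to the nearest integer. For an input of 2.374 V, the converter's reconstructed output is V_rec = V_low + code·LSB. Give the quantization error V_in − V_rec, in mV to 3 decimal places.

Step size: 6 V ÷ 2^14 = 366.21 µV.
(V_in − V_low)/LSB = (2.374 − (−3))/0.000366211 = 14674.6027 → code 14675 (round).
V_rec = (−3) + 14675·0.000366211 = 2.3741455 V.
Error = 2.374 − 2.3741455 = -0.000145508 V = -0.146 mV.

-0.146 mV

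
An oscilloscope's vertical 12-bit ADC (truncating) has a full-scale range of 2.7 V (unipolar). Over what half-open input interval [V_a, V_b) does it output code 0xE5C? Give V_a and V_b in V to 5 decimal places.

[2.42314 V, 2.42380 V)

LSB = 2.7/2^12 = 0.659 mV.
Code 0xE5C = 3676 decimal.
V_a = V_low + 3676·LSB = 2.42314 V; V_b = V_low + 3677·LSB = 2.4238 V.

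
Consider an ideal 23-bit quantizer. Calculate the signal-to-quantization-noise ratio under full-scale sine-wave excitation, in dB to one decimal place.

SNR ≈ 6.02·N + 1.76 dB = 6.02·23 + 1.76 = 140.22 dB.

140.2 dB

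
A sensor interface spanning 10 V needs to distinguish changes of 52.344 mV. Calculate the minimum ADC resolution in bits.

Number of steps required ≥ 10 V / 52.344 mV = 191.04.
Need 2^N ≥ 191.04; 2^7 = 128, 2^8 = 256.
Minimum N = 8.

8 bits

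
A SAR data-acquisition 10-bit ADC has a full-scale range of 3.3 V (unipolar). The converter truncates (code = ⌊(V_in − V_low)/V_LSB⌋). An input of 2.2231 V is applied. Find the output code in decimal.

code 689

Full-scale span = 3.3 V; LSB = 3.3/2^10 = 3.223 mV.
Input sits at 689.835 steps above V_low.
Floor → code 689.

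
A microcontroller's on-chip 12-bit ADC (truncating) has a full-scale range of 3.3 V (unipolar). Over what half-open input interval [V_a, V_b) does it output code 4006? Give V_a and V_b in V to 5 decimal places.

[3.22749 V, 3.22830 V)

LSB = 3.3/2^12 = 0.806 mV.
V_a = V_low + 4006·LSB = 3.22749 V; V_b = V_low + 4007·LSB = 3.2283 V.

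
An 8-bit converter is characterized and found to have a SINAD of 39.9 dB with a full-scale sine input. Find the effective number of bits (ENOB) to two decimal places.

ENOB = (SINAD − 1.76) / 6.02 = (39.9 − 1.76)/6.02 = 6.336.

6.34 bits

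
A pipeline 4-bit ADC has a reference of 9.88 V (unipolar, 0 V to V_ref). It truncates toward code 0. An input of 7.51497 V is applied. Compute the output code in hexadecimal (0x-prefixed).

Full-scale span = 9.88 V; LSB = 9.88/2^4 = 0.6175 V.
Input sits at 12.170 steps above V_low.
So the output code is 12.
In hexadecimal (0x-prefixed): 0xC.

code 0xC (decimal 12)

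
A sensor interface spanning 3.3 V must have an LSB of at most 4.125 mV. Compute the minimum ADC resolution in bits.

Number of steps required ≥ 3.3 V / 4.125 mV = 800.00.
Need 2^N ≥ 800.00; 2^9 = 512, 2^10 = 1024.
Minimum N = 10.

10 bits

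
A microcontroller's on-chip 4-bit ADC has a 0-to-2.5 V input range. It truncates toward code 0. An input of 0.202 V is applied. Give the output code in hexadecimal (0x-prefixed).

code 0x1 (decimal 1)

Full-scale span = 2.5 V; LSB = 2.5/2^4 = 156.250 mV.
(V_in − V_low)/LSB = (0.202 − 0) / 0.15625 = 1.293.
So the output code is 1.
In hexadecimal (0x-prefixed): 0x1.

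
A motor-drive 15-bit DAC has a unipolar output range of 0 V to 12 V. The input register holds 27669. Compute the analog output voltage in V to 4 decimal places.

LSB = 12 V / 2^15 = 366.21 µV.
V_out = 0 + 27669 × 0.000366211 V = 10.1327 V.

10.1327 V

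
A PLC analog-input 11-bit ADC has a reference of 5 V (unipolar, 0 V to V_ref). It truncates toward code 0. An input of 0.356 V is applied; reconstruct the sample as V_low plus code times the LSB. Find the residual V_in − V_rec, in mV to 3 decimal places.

One LSB is 5 V / 2048 = 2.441 mV.
Scaled input = 145.8176 LSBs, so code = 145.
V_rec = 0 + 145·0.00244141 = 0.35400391 V.
V_in − V_rec = 0.00199609 V = 1.996 mV.

1.996 mV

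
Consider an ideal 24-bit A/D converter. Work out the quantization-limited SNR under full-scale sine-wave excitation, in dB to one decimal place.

146.2 dB

SNR ≈ 6.02·N + 1.76 dB = 6.02·24 + 1.76 = 146.24 dB.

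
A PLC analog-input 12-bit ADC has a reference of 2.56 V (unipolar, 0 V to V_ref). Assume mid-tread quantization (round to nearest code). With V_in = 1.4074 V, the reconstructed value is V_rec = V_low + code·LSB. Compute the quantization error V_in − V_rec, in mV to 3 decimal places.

-0.100 mV

Step size: 2.56 V ÷ 2^12 = 0.625 mV.
(V_in − V_low)/LSB = (1.4074 − 0)/0.000625 = 2251.8400 → code 2252 (round).
V_rec = 0 + 2252·0.000625 = 1.4075 V.
Error = 1.4074 − 1.4075 = -0.0001 V = -0.100 mV.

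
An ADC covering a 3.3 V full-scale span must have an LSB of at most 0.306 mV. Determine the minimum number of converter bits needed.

Number of steps required ≥ 3.3 V / 0.306 mV = 10784.31.
Need 2^N ≥ 10784.31; 2^13 = 8192, 2^14 = 16384.
Minimum N = 14.

14 bits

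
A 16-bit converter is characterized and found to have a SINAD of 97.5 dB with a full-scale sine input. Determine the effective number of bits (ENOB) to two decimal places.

15.90 bits

ENOB = (SINAD − 1.76) / 6.02 = (97.5 − 1.76)/6.02 = 15.904.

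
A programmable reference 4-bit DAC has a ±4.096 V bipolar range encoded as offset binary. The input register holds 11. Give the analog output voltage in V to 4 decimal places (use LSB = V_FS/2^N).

1.5360 V

LSB = 8.192 V / 2^4 = 0.5120 V.
V_out = (−4.096) + 11 × 0.512 V = 1.536 V.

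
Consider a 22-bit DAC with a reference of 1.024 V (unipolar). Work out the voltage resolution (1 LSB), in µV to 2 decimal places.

Full-scale span = 1.024 V.
LSB = 1.024 / 2^22 = 1.024 / 4194304 = 2.44141e-07 V = 0.24 µV.

0.24 µV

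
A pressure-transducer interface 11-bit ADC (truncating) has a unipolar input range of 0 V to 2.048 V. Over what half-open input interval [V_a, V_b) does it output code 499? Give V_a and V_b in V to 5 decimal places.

LSB = 2.048/2^11 = 1.000 mV.
V_a = V_low + 499·LSB = 0.499 V; V_b = V_low + 500·LSB = 0.5 V.

[0.49900 V, 0.50000 V)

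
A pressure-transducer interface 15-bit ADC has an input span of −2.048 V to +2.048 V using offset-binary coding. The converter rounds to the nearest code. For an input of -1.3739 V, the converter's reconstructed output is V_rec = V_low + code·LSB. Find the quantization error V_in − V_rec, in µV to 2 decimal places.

-25.00 µV

One LSB is 4.096 V / 32768 = 125.00 µV.
(-1.3739 − (−2.048))/0.000125 = 5392.8000; round gives code 5393.
Code 5393 maps back to (−2.048) + 5393×0.000125 V = -1.373875 V.
Difference: -2.5e-05 V → -25.00 µV.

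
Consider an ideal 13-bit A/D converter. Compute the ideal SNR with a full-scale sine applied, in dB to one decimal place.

80.0 dB

SNR ≈ 6.02·N + 1.76 dB = 6.02·13 + 1.76 = 80.02 dB.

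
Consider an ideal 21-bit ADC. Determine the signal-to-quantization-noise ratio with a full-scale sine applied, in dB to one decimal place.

128.2 dB

SNR ≈ 6.02·N + 1.76 dB = 6.02·21 + 1.76 = 128.18 dB.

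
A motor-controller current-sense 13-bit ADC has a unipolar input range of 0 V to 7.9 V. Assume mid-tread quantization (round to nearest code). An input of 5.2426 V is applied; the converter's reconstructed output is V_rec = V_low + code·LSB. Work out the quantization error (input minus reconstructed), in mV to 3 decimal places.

LSB = 7.9/2^13 = 0.964 mV.
(5.2426 − 0)/0.000964355 = 5436.3771; round gives code 5436.
V_rec = 0 + 5436·0.000964355 = 5.2422363 V.
V_in − V_rec = 0.000363672 V = 0.364 mV.

0.364 mV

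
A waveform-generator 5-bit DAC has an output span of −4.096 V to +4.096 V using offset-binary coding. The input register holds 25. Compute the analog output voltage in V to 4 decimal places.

LSB = 8.192 V / 2^5 = 256.000 mV.
V_out = (−4.096) + 25 × 0.256 V = 2.304 V.

2.3040 V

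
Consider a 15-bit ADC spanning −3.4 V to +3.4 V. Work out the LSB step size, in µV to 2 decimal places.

Full-scale span = 6.8 V.
LSB = 6.8 / 2^15 = 6.8 / 32768 = 0.00020752 V = 207.52 µV.

207.52 µV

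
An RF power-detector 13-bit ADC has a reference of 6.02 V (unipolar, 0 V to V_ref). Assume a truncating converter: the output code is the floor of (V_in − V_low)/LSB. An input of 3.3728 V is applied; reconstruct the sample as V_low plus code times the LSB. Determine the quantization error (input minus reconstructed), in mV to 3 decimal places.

0.512 mV

LSB = 6.02/2^13 = 0.735 mV.
(3.3728 − 0)/0.000734863 = 4589.6973; ⌊·⌋ gives code 4589.
V_rec = 0 + 4589·0.000734863 = 3.3722876 V.
Error = 3.3728 − 3.3722876 = 0.000512402 V = 0.512 mV.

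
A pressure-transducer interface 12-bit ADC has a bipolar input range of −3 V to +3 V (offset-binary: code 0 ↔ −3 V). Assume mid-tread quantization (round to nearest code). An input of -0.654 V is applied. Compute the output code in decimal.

LSB = 6 V / 4096 = 1.465 mV.
(-0.654 − (−3)) / 0.00146484 = 1601.536 LSBs.
So the output code is 1602.

code 1602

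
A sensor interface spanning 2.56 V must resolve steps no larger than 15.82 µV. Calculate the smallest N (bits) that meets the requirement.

Number of steps required ≥ 2.56 V / 15.82 µV = 161820.48.
Need 2^N ≥ 161820.48; 2^17 = 131072, 2^18 = 262144.
Minimum N = 18.

18 bits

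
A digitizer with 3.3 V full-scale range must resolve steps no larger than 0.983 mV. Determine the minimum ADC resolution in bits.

Number of steps required ≥ 3.3 V / 0.983 mV = 3357.07.
Need 2^N ≥ 3357.07; 2^11 = 2048, 2^12 = 4096.
Minimum N = 12.

12 bits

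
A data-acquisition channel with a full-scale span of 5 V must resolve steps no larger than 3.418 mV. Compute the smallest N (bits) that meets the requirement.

Number of steps required ≥ 5 V / 3.418 mV = 1462.84.
Need 2^N ≥ 1462.84; 2^10 = 1024, 2^11 = 2048.
Minimum N = 11.

11 bits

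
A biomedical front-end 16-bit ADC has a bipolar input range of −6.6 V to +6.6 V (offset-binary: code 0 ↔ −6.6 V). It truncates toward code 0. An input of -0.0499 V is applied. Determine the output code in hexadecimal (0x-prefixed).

LSB = 13.2 V / 65536 = 201.42 µV.
(V_in − V_low)/LSB = (-0.0499 − (−6.6)) / 0.000201416 = 32520.254.
So the output code is 32520.
In hexadecimal (0x-prefixed): 0x7F08.

code 0x7F08 (decimal 32520)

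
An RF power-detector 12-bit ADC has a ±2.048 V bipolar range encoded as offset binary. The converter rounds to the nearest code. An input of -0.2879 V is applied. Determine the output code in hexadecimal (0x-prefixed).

LSB = 4.096 V / 4096 = 1.000 mV.
(V_in − V_low)/LSB = (-0.2879 − (−2.048)) / 0.001 = 1760.100.
round(1760.100) = 1760.
In hexadecimal (0x-prefixed): 0x6E0.

code 0x6E0 (decimal 1760)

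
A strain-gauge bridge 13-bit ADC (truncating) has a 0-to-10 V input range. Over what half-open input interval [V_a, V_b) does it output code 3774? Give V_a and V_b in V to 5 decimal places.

LSB = 10/2^13 = 1.221 mV.
V_a = V_low + 3774·LSB = 4.60693 V; V_b = V_low + 3775·LSB = 4.60815 V.

[4.60693 V, 4.60815 V)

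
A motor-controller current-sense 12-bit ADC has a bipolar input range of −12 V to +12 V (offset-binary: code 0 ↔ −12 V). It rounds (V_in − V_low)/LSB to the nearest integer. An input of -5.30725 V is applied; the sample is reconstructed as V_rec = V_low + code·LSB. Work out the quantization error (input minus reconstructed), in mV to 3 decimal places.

1.344 mV

Step size: 24 V ÷ 2^12 = 5.859 mV.
(-5.30725 − (−12))/0.00585938 = 1142.2293; round gives code 1142.
Code 1142 maps back to (−12) + 1142×0.00585938 V = -5.3085938 V.
Error = -5.30725 − (−5.3085938) = 0.00134375 V = 1.344 mV.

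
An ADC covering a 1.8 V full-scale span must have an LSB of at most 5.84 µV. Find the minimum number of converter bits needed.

19 bits

Number of steps required ≥ 1.8 V / 5.84 µV = 308219.18.
Need 2^N ≥ 308219.18; 2^18 = 262144, 2^19 = 524288.
Minimum N = 19.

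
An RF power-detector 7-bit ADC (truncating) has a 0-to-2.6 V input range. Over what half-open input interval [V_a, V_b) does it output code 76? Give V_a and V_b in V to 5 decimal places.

[1.54375 V, 1.56406 V)

LSB = 2.6/2^7 = 20.312 mV.
V_a = V_low + 76·LSB = 1.54375 V; V_b = V_low + 77·LSB = 1.56406 V.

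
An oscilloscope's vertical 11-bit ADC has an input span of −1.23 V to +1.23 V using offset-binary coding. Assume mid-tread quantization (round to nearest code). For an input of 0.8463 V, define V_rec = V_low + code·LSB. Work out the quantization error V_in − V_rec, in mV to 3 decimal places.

One LSB is 2.46 V / 2048 = 1.201 mV.
(V_in − V_low)/LSB = (0.8463 − (−1.23))/0.00120117 = 1728.5620 → code 1729 (round).
V_rec = (−1.23) + 1729·0.00120117 = 0.84682617 V.
Difference: -0.000526172 V → -0.526 mV.

-0.526 mV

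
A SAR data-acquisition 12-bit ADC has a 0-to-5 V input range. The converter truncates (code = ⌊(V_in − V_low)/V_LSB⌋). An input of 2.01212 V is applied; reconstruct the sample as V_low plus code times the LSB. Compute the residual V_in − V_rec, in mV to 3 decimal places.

0.401 mV

Step size: 5 V ÷ 2^12 = 1.221 mV.
(V_in − V_low)/LSB = (2.01212 − 0)/0.0012207 = 1648.3287 → code 1648 (floor).
Reconstructed: 2.0117188 V.
Error = 2.01212 − 2.0117188 = 0.00040125 V = 0.401 mV.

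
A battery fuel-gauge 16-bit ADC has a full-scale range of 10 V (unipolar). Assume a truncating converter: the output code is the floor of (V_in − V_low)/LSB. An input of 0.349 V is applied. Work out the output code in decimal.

Full-scale span = 10 V; LSB = 10/2^16 = 152.59 µV.
Input sits at 2287.206 steps above V_low.
So the output code is 2287.

code 2287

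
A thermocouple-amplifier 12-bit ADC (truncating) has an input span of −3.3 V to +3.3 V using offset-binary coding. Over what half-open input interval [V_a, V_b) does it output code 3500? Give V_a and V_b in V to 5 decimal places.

[2.33965 V, 2.34126 V)

LSB = 6.6/2^12 = 1.611 mV.
V_a = V_low + 3500·LSB = 2.33965 V; V_b = V_low + 3501·LSB = 2.34126 V.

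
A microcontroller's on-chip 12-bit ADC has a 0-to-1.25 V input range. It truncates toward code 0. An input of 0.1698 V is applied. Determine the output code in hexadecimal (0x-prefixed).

LSB = 1.25 V / 4096 = 305.18 µV.
(0.1698 − 0) / 0.000305176 = 556.401 LSBs.
⌊·⌋(556.401) = 556.
In hexadecimal (0x-prefixed): 0x22C.

code 0x22C (decimal 556)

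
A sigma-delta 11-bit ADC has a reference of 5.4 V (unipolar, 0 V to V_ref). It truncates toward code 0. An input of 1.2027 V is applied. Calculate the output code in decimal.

LSB = 5.4 V / 2048 = 2.637 mV.
(V_in − V_low)/LSB = (1.2027 − 0) / 0.00263672 = 456.135.
Floor → code 456.

code 456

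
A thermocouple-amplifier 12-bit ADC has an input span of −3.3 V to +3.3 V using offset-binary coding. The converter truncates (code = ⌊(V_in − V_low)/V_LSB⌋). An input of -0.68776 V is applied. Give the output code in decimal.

code 1621

Full-scale span = 6.6 V; LSB = 6.6/2^12 = 1.611 mV.
(V_in − V_low)/LSB = (-0.68776 − (−3.3)) / 0.00161133 = 1621.172.
Floor → code 1621.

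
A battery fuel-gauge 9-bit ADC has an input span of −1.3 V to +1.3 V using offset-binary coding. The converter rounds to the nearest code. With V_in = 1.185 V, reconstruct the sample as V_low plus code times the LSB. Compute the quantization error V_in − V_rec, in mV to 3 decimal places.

1.797 mV

LSB = 2.6/2^9 = 5.078 mV.
(1.185 − (−1.3))/0.00507813 = 489.3538; round gives code 489.
Reconstructed: 1.1832031 V.
Error = 1.185 − 1.1832031 = 0.00179688 V = 1.797 mV.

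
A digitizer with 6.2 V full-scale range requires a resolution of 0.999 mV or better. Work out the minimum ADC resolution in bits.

13 bits

Number of steps required ≥ 6.2 V / 0.999 mV = 6206.21.
Need 2^N ≥ 6206.21; 2^12 = 4096, 2^13 = 8192.
Minimum N = 13.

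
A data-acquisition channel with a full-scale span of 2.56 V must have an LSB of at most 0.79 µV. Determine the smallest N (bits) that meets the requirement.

Number of steps required ≥ 2.56 V / 0.79 µV = 3240506.33.
Need 2^N ≥ 3240506.33; 2^21 = 2097152, 2^22 = 4194304.
Minimum N = 22.

22 bits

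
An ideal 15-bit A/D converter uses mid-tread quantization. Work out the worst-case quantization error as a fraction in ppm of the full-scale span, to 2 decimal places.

15.26 ppm

Rounding → worst-case error = ½ LSB = V_FS/2^16, so 1e+06/65536 = 15.2588 ppm of full scale.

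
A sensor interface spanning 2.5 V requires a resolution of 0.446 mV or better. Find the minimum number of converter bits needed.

13 bits

Number of steps required ≥ 2.5 V / 0.446 mV = 5605.38.
Need 2^N ≥ 5605.38; 2^12 = 4096, 2^13 = 8192.
Minimum N = 13.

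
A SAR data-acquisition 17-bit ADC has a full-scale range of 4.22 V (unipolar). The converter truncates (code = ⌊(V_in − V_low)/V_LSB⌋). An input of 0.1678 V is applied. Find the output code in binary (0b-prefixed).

code 0b1010001011011 (decimal 5211)

With 131072 levels over 4.22 V, one step is 32.20 µV.
(V_in − V_low)/LSB = (0.1678 − 0) / 3.2196e-05 = 5211.820.
⌊·⌋(5211.820) = 5211.
In binary (0b-prefixed): 0b1010001011011.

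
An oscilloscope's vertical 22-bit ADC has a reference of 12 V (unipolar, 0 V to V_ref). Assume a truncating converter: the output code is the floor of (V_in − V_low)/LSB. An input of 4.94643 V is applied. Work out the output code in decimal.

LSB = 12 V / 4194304 = 2.86 µV.
Input sits at 1728902.595 steps above V_low.
Floor → code 1728902.

code 1728902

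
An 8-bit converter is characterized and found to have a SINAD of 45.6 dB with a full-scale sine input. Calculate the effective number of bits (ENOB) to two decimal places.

7.28 bits

ENOB = (SINAD − 1.76) / 6.02 = (45.6 − 1.76)/6.02 = 7.282.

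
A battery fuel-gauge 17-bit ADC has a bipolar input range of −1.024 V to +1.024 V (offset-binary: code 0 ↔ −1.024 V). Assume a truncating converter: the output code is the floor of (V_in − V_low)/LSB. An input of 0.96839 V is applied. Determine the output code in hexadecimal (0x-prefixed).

With 131072 levels over 2.048 V, one step is 15.62 µV.
(V_in − V_low)/LSB = (0.96839 − (−1.024)) / 1.5625e-05 = 127512.960.
Floor → code 127512.
In hexadecimal (0x-prefixed): 0x1F218.

code 0x1F218 (decimal 127512)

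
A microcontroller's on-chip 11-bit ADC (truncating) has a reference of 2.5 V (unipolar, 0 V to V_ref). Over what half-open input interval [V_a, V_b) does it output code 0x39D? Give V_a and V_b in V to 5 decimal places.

LSB = 2.5/2^11 = 1.221 mV.
Code 0x39D = 925 decimal.
V_a = V_low + 925·LSB = 1.12915 V; V_b = V_low + 926·LSB = 1.13037 V.

[1.12915 V, 1.13037 V)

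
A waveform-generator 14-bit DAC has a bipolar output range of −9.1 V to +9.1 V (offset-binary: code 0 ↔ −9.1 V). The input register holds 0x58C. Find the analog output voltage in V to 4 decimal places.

LSB = 18.2 V / 2^14 = 1.111 mV.
Code 0x58C = 1420 decimal.
V_out = (−9.1) + 1420 × 0.00111084 V = -7.52261 V.

-7.5226 V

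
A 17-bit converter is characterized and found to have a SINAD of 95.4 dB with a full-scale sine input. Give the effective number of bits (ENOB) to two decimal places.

15.55 bits

ENOB = (SINAD − 1.76) / 6.02 = (95.4 − 1.76)/6.02 = 15.555.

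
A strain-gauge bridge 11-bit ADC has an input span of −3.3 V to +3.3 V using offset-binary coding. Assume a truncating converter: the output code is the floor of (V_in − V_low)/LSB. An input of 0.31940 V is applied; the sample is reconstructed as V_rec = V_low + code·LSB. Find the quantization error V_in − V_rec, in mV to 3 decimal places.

One LSB is 6.6 V / 2048 = 3.223 mV.
(0.31940 − (−3.3))/0.00322266 = 1123.1108; ⌊·⌋ gives code 1123.
Code 1123 maps back to (−3.3) + 1123×0.00322266 V = 0.31904297 V.
Error = 0.31940 − 0.31904297 = 0.000357031 V = 0.357 mV.

0.357 mV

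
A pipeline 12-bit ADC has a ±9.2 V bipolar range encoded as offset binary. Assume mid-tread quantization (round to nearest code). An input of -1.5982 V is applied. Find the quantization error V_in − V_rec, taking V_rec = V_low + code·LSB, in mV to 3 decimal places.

1.019 mV

LSB = 18.4/2^12 = 4.492 mV.
(-1.5982 − (−9.2))/0.00449219 = 1692.2268; round gives code 1692.
V_rec = (−9.2) + 1692·0.00449219 = -1.5992187 V.
Error = -1.5982 − (−1.5992187) = 0.00101875 V = 1.019 mV.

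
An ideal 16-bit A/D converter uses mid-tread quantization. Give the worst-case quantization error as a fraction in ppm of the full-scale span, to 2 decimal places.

7.63 ppm

Rounding → worst-case error = ½ LSB = V_FS/2^17, so 1e+06/131072 = 7.62939 ppm of full scale.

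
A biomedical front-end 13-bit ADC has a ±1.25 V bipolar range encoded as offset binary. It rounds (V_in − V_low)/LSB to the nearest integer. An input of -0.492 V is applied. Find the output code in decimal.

code 2484

LSB = 2.5 V / 8192 = 305.18 µV.
Input sits at 2483.814 steps above V_low.
round(2483.814) = 2484.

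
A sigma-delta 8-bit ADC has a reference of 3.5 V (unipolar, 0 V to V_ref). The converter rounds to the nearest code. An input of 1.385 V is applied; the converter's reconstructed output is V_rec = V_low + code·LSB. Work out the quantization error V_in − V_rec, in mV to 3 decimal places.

4.141 mV

One LSB is 3.5 V / 256 = 13.672 mV.
(V_in − V_low)/LSB = (1.385 − 0)/0.0136719 = 101.3029 → code 101 (round).
Code 101 maps back to 0 + 101×0.0136719 V = 1.3808594 V.
Error = 1.385 − 1.3808594 = 0.00414063 V = 4.141 mV.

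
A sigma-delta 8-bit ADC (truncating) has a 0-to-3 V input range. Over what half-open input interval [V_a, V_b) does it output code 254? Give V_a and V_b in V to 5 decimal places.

[2.97656 V, 2.98828 V)

LSB = 3/2^8 = 11.719 mV.
V_a = V_low + 254·LSB = 2.97656 V; V_b = V_low + 255·LSB = 2.98828 V.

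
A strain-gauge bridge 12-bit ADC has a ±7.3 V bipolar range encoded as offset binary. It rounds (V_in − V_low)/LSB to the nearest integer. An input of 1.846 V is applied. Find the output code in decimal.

code 2566

LSB = 14.6 V / 4096 = 3.564 mV.
(1.846 − (−7.3)) / 0.00356445 = 2565.892 LSBs.
round(2565.892) = 2566.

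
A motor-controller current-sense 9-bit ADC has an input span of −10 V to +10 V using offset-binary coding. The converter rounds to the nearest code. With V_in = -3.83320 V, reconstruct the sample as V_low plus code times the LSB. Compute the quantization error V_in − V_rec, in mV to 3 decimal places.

Step size: 20 V ÷ 2^9 = 39.062 mV.
(-3.83320 − (−10))/0.0390625 = 157.8701; round gives code 158.
Code 158 maps back to (−10) + 158×0.0390625 V = -3.828125 V.
Difference: -0.005075 V → -5.075 mV.

-5.075 mV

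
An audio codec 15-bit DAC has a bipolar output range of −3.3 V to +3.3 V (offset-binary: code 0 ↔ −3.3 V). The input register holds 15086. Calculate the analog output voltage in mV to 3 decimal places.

LSB = 6.6 V / 2^15 = 201.42 µV.
V_out = (−3.3) + 15086 × 0.000201416 V = -0.261438 V.
= -261.438 mV.

-261.438 mV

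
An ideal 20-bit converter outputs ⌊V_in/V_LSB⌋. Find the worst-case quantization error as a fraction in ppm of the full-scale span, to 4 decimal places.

0.9537 ppm

Truncating → worst-case error = 1 LSB = V_FS/2^20, so 1e+06/1048576 = 0.953674 ppm of full scale.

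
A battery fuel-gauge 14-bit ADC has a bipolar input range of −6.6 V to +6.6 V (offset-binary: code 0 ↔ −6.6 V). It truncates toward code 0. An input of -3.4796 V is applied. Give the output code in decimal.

code 3873

Full-scale span = 13.2 V; LSB = 13.2/2^14 = 0.806 mV.
Input sits at 3873.078 steps above V_low.
So the output code is 3873.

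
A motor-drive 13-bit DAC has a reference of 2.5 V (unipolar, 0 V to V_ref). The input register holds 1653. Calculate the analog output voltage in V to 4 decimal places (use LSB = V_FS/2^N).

0.5045 V

LSB = 2.5 V / 2^13 = 305.18 µV.
V_out = 0 + 1653 × 0.000305176 V = 0.504456 V.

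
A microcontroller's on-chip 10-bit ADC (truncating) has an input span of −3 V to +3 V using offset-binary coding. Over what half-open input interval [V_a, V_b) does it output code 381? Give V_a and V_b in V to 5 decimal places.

LSB = 6/2^10 = 5.859 mV.
V_a = V_low + 381·LSB = -0.767578 V; V_b = V_low + 382·LSB = -0.761719 V.

[-0.76758 V, -0.76172 V)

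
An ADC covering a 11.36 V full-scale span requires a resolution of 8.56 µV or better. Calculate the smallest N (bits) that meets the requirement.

21 bits

Number of steps required ≥ 11.36 V / 8.56 µV = 1327102.80.
Need 2^N ≥ 1327102.80; 2^20 = 1048576, 2^21 = 2097152.
Minimum N = 21.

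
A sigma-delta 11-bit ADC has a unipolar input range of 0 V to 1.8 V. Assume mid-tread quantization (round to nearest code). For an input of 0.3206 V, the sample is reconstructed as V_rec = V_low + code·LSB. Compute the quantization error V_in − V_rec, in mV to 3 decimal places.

-0.201 mV

One LSB is 1.8 V / 2048 = 0.879 mV.
(0.3206 − 0)/0.000878906 = 364.7716; round gives code 365.
V_rec = 0 + 365·0.000878906 = 0.32080078 V.
V_in − V_rec = -0.000200781 V = -0.201 mV.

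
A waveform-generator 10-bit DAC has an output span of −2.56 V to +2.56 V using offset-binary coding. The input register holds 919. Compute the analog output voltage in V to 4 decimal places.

2.0350 V

LSB = 5.12 V / 2^10 = 5.000 mV.
V_out = (−2.56) + 919 × 0.005 V = 2.035 V.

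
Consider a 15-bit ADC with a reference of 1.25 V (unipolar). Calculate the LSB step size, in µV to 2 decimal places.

38.15 µV

Full-scale span = 1.25 V.
LSB = 1.25 / 2^15 = 1.25 / 32768 = 3.8147e-05 V = 38.15 µV.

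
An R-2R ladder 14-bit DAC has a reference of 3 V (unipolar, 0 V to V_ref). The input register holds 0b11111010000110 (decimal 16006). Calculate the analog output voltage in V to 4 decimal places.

2.9308 V

LSB = 3 V / 2^14 = 183.11 µV.
Code 0b11111010000110 = 16006 decimal.
V_out = 0 + 16006 × 0.000183105 V = 2.93079 V.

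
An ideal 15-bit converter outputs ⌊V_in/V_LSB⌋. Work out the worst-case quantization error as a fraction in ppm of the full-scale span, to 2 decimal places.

Truncating → worst-case error = 1 LSB = V_FS/2^15, so 1e+06/32768 = 30.5176 ppm of full scale.

30.52 ppm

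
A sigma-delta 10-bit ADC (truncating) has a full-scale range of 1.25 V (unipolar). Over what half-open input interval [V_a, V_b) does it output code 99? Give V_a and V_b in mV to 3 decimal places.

LSB = 1.25/2^10 = 1.221 mV.
V_a = V_low + 99·LSB = 0.12085 V; V_b = V_low + 100·LSB = 0.12207 V.

[120.850 mV, 122.070 mV)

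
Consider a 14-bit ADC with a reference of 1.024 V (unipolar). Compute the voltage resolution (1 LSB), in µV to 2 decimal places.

62.50 µV

Full-scale span = 1.024 V.
LSB = 1.024 / 2^14 = 1.024 / 16384 = 6.25e-05 V = 62.50 µV.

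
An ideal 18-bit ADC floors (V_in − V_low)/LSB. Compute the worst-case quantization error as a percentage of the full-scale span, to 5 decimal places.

0.00038 %

Truncating → worst-case error = 1 LSB = V_FS/2^18, so 100/262144 = 0.00038147 % of full scale.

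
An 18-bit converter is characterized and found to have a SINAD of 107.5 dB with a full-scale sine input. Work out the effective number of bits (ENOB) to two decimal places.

17.56 bits

ENOB = (SINAD − 1.76) / 6.02 = (107.5 − 1.76)/6.02 = 17.565.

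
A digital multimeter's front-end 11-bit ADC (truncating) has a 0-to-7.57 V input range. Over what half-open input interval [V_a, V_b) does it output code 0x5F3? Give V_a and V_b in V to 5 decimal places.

[5.62945 V, 5.63314 V)

LSB = 7.57/2^11 = 3.696 mV.
Code 0x5F3 = 1523 decimal.
V_a = V_low + 1523·LSB = 5.62945 V; V_b = V_low + 1524·LSB = 5.63314 V.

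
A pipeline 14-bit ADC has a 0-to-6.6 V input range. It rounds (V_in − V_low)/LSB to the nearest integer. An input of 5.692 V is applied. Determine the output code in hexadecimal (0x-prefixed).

Full-scale span = 6.6 V; LSB = 6.6/2^14 = 402.83 µV.
Input sits at 14129.959 steps above V_low.
round(14129.959) = 14130.
In hexadecimal (0x-prefixed): 0x3732.

code 0x3732 (decimal 14130)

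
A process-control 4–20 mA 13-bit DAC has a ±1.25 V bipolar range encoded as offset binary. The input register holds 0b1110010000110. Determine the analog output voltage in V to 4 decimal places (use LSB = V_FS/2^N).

LSB = 2.5 V / 2^13 = 305.18 µV.
Code 0b1110010000110 = 7302 decimal.
V_out = (−1.25) + 7302 × 0.000305176 V = 0.978394 V.

0.9784 V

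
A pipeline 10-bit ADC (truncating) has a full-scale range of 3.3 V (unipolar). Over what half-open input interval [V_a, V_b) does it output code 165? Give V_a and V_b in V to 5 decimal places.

[0.53174 V, 0.53496 V)

LSB = 3.3/2^10 = 3.223 mV.
V_a = V_low + 165·LSB = 0.531738 V; V_b = V_low + 166·LSB = 0.534961 V.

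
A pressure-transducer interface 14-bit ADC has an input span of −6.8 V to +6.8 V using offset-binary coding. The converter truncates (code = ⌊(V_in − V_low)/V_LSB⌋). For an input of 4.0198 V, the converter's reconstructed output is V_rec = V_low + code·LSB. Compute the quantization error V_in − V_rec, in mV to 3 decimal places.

Step size: 13.6 V ÷ 2^14 = 0.830 mV.
Scaled input = 13034.6767 LSBs, so code = 13034.
Reconstructed: 4.0192383 V.
Difference: 0.000561719 V → 0.562 mV.

0.562 mV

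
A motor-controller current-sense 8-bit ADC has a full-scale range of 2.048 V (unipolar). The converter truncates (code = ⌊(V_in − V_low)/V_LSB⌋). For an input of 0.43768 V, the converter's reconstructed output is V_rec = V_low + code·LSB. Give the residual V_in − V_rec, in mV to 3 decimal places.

Step size: 2.048 V ÷ 2^8 = 8.000 mV.
(0.43768 − 0)/0.008 = 54.7100; ⌊·⌋ gives code 54.
Code 54 maps back to 0 + 54×0.008 V = 0.432 V.
Difference: 0.00568 V → 5.680 mV.

5.680 mV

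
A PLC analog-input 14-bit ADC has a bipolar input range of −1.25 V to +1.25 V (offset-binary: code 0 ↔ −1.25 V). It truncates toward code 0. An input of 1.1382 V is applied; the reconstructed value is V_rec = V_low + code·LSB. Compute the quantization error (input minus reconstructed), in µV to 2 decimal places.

46.92 µV

Step size: 2.5 V ÷ 2^14 = 152.59 µV.
(1.1382 − (−1.25))/0.000152588 = 15651.3075; ⌊·⌋ gives code 15651.
Code 15651 maps back to (−1.25) + 15651×0.000152588 V = 1.1381531 V.
Difference: 4.69238e-05 V → 46.92 µV.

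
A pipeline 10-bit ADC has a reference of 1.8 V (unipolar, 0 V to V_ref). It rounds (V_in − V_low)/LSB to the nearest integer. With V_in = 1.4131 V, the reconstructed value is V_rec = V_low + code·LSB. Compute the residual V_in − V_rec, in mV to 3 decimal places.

-0.181 mV

LSB = 1.8/2^10 = 1.758 mV.
Scaled input = 803.8969 LSBs, so code = 804.
V_rec = 0 + 804·0.00175781 = 1.4132813 V.
V_in − V_rec = -0.00018125 V = -0.181 mV.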